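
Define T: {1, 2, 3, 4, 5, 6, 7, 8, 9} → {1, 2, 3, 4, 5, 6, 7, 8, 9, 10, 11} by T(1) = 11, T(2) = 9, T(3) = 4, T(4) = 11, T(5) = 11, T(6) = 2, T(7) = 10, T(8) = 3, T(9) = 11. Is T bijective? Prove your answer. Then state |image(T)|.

T(1) = 11 = T(4) with 1 ≠ 4, so T is not injective, hence not bijective.
The image of T is {2, 3, 4, 9, 10, 11}, which has 6 elements.

6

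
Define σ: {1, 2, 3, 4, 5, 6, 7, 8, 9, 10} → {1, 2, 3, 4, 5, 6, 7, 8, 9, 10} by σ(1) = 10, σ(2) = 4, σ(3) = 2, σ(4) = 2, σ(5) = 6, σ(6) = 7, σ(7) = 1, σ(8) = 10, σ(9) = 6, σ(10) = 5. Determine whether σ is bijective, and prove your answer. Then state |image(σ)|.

σ(3) = 2 = σ(4) with 3 ≠ 4, so σ is not injective, hence not bijective.
The image of σ is {1, 2, 4, 5, 6, 7, 10}, which has 7 elements.

7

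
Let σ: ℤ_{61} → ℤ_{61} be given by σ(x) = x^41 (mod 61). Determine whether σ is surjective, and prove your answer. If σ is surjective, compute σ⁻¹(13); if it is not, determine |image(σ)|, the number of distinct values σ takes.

Since 61 is prime, the nonzero elements of ℤ_{61} form a cyclic group of order 60.
As gcd(41, 60) = 1, raising to the 41st power is a bijection on this group: if u^41 ≡ v^41 then (uv^{−1})^41 = 1, and the only element of order dividing gcd(41, 60) = 1 is 1, so u = v.
With σ(0) = 0 this makes σ injective on all of ℤ_{61}, hence bijective (finite equal-size domain and codomain). In particular σ is surjective.
Since σ is surjective, we find the preimage of 13. The inverse of x ↦ x^41 on (ℤ_{61})^× is x ↦ x^41, because 41·41 = 1681 = 28·60 + 1 ≡ 1 (mod 60) and x^{60} = 1 for x ≠ 0 (Fermat). So σ⁻¹(13) = 13^41 mod 61.
Repeated squaring mod 61: 13^1 ≡ 13, 13^2 ≡ 13² = 169 ≡ 47, 13^4 ≡ 47² = 2209 ≡ 13, 13^8 ≡ 13² = 169 ≡ 47, 13^16 ≡ 47² = 2209 ≡ 13, 13^32 ≡ 13² = 169 ≡ 47. Since 41 = 32 + 8 + 1, 13^41 ≡ 47·47·13: 47·47 = 2209 ≡ 13, then 13·13 = 169 ≡ 47. So 13^41 ≡ 47 (mod 61).
Hence σ⁻¹(13) = 47.

47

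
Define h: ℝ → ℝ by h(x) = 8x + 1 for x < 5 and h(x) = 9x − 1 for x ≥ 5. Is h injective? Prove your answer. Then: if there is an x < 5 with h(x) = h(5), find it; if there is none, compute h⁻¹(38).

Both pieces are strictly increasing (slopes 8 and 9), so each is injective on its own interval.
The left piece maps (−∞, 5) onto (−∞, 41); the right piece maps [5, ∞) onto [44, ∞).
These images are disjoint, so no value is attained by both pieces. Thus h is injective.
Because the two images are disjoint, no x < 5 has h(x) = h(5), so we compute h⁻¹(38): 38 lies in (−∞, 41), so solve 8x + 1 = 38: x = (38 − 1)/8 = 37/8.

37/8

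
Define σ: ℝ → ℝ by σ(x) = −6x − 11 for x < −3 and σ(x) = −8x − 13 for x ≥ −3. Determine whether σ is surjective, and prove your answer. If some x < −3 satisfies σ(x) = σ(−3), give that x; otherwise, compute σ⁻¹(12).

Both pieces are strictly decreasing (slopes −6 and −8), so each is injective on its own interval.
The left piece maps (−∞, −3) onto (7, ∞); the right piece maps [−3, ∞) onto (−∞, 11].
The union (7, ∞) ∪ (−∞, 11] covers ℝ, so σ is surjective.
For the follow-up: the images overlap, so an x < −3 with σ(x) = σ(−3) exists. σ(−3) = 11; solving −6x − 11 = 11 for x < −3 gives x = (11 + 11)/(−6) = −11/3.

-11/3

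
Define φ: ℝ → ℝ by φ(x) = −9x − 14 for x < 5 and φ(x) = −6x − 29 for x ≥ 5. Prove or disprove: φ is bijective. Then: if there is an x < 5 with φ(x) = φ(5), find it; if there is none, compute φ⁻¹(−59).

5

Both pieces are strictly decreasing (slopes −9 and −6), so each is injective on its own interval.
The left piece maps (−∞, 5) onto (−59, ∞); the right piece maps [5, ∞) onto (−∞, −59].
Since −59 = −59, the images partition ℝ: φ is injective and surjective, hence bijective.
Because the two images are disjoint, no x < 5 has φ(x) = φ(5), so we compute φ⁻¹(−59): −59 lies in (−∞, −59], so solve −6x − 29 = −59: x = (−59 + 29)/(−6) = 5.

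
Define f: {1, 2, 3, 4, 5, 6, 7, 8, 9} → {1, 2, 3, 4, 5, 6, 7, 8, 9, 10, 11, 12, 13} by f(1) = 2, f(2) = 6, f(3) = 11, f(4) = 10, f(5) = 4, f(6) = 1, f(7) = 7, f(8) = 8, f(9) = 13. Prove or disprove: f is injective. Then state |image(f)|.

The values f(1), …, f(9) are 2, 6, 11, 10, 4, 1, 7, 8, 13 — all distinct.
So f(a) = f(b) only when a = b, and f is injective.
The image of f is {1, 2, 4, 6, 7, 8, 10, 11, 13}, which has 9 elements.

9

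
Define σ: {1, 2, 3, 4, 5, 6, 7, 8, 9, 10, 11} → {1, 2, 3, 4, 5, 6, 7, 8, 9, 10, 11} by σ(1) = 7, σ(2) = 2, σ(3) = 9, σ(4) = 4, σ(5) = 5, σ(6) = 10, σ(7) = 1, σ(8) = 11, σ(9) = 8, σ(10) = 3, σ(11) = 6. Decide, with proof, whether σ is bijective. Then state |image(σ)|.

The values 7, 2, 9, 4, 5, 10, 1, 11, 8, 3, 6 are a permutation of {1, 2, 3, 4, 5, 6, 7, 8, 9, 10, 11}: each element appears exactly once.
So σ is injective and surjective, hence bijective.
The image of σ is {1, 2, 3, 4, 5, 6, 7, 8, 9, 10, 11}, which has 11 elements.

11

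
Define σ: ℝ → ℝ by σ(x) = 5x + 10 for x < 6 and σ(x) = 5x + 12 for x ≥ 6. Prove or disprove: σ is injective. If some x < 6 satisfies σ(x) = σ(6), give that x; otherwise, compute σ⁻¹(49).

Both pieces are strictly increasing (slopes 5 and 5), so each is injective on its own interval.
The left piece maps (−∞, 6) onto (−∞, 40); the right piece maps [6, ∞) onto [42, ∞).
These images are disjoint, so no value is attained by both pieces. So σ is injective.
Because the two images are disjoint, no x < 6 has σ(x) = σ(6), so we compute σ⁻¹(49): 49 lies in [42, ∞), so solve 5x + 12 = 49: x = (49 − 12)/5 = 37/5.

37/5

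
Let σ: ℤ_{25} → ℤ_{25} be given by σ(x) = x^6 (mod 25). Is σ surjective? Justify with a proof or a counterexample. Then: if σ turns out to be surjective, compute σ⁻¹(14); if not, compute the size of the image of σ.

11

σ(0) = 0^6 = 0.
σ(5): Repeated squaring mod 25: 5^1 ≡ 5, 5^2 ≡ 5² = 25 ≡ 0, 5^4 ≡ 0² = 0. Since 6 = 4 + 2, 5^6 ≡ 0·0: 0·0 = 0. So 5^6 ≡ 0 (mod 25).
So σ(0) = σ(5) = 0 while 0 ≠ 5, thus σ is not injective.
A non-injective map from the 25-element set ℤ_{25} to itself takes at most 24 distinct values, so it cannot be surjective. So σ is not surjective.
Since σ is not surjective, we determine |image(σ)|. Computing x^6 mod 25 for each x (by repeated squaring, reducing mod 25 at every step), the values σ(0), σ(1), …, σ(24) are: 0, 1, 14, 4, 21, 0, 6, 24, 19, 16, 0, 11, 9, 9, 11, 0, 16, 19, 24, 6, 0, 21, 4, 14, 1.
The distinct values are {0, 1, 4, 6, 9, 11, 14, 16, 19, 21, 24}; there are 11 of them.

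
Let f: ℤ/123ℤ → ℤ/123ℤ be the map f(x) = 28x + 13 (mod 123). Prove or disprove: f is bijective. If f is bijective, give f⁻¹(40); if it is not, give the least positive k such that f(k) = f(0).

102

By definition, f is injective if f(s) = f(t) implies s = t.
If f(s) = f(t), then 28s ≡ 28t (mod 123). Because gcd(28, 123) = 1, we may cancel 28 to get s ≡ t (mod 123).
We now compute 28⁻¹ mod 123 explicitly. Euclid's algorithm: 123 = 4·28 + 11, 28 = 2·11 + 6, 11 = 1·6 + 5, 6 = 1·5 + 1; back-substituting gives 1 = 22·28 − 5·123, so 28⁻¹ ≡ 22 (mod 123).
Then y ↦ 22(y − 13) is a two-sided inverse to f, so every y ∈ ℤ/123ℤ has a preimage.
Thus f is bijective.
Since f is bijective, we find f⁻¹(40): we need 28x ≡ 40 − 13 ≡ 27 (mod 123). Using 28⁻¹ = 22: x ≡ 22·27 = 594 = 4·123 + 102, so x = 102.
Check: f(102) = 28·102 + 13 = 2869 = 23·123 + 40 ≡ 40 (mod 123).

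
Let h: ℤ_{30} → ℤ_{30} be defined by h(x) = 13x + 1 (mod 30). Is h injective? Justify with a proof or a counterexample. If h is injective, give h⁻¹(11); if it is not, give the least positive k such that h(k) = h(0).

10

By definition, h is injective when h(x_1) = h(x_2) forces x_1 = x_2.
Suppose h(x_1) = h(x_2) in ℤ_{30}. Then 13x_1 + 1 ≡ 13x_2 + 1 (mod 30), therefore 13(x_1 − x_2) ≡ 0 (mod 30).
Since gcd(13, 30) = 1, 13 is invertible modulo 30, so x_1 − x_2 ≡ 0 (mod 30), i.e. x_1 = x_2.
So h is injective.
We now compute 13⁻¹ mod 30 explicitly. Euclid's algorithm: 30 = 2·13 + 4, 13 = 3·4 + 1; back-substituting gives 1 = 7·13 − 3·30, so 13⁻¹ ≡ 7 (mod 30).
Since h is injective, we compute h⁻¹(11): solve 13x + 1 ≡ 11 (mod 30), i.e. 13x ≡ 10 (mod 30).
Multiplying by 13⁻¹ = 7 gives x ≡ 7·10 = 70 = 2·30 + 10 ≡ 10 (mod 30).
Check: h(10) = 13·10 + 1 = 131 = 4·30 + 11 ≡ 11 (mod 30).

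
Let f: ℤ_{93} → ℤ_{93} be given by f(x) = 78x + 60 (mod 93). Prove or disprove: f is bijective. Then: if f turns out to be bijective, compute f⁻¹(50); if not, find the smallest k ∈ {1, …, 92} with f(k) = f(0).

We have gcd(78, 93) = 3 > 1. Taking u = 0 and v = 31: f(0) = 60 and f(31) = 78·31 + 60 = 2478 ≡ 60 (mod 93).
So f(0) = f(31) while 0 ≠ 31, therefore f is not injective, hence not bijective.
Since f is not bijective, we find the least positive k with f(k) = f(0): this means 78k ≡ 0 (mod 93), i.e. 93 ∣ 78k. Since gcd(78, 93) = 3, dividing through by 3 this holds exactly when 31 ∣ 26k, and as gcd(26, 31) = 1, exactly when 31 ∣ k.
The smallest positive such k is 31.

31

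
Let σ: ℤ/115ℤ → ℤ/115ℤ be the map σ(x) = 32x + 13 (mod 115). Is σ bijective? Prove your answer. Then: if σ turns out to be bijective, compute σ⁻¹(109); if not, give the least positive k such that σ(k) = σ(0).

3

Suppose σ(u) = σ(v) in ℤ/115ℤ. Then 32u + 13 ≡ 32v + 13 (mod 115), therefore 32(u − v) ≡ 0 (mod 115).
Since gcd(32, 115) = 1, 32 is invertible modulo 115, therefore u − v ≡ 0 (mod 115), i.e. u = v.
We now compute 32⁻¹ mod 115 explicitly. Euclid's algorithm: 115 = 3·32 + 19, 32 = 1·19 + 13, 19 = 1·13 + 6, 13 = 2·6 + 1; back-substituting gives 1 = 18·32 − 5·115, so 32⁻¹ ≡ 18 (mod 115).
Then y ↦ 18(y − 13) is a two-sided inverse to σ, so every y ∈ ℤ/115ℤ has a preimage.
Hence σ is bijective.
Since σ is bijective, we compute σ⁻¹(109): solve 32x + 13 ≡ 109 (mod 115), i.e. 32x ≡ 96 (mod 115).
Multiplying by 32⁻¹ = 18 gives x ≡ 18·96 = 1728 = 15·115 + 3 ≡ 3 (mod 115).
Check: σ(3) = 32·3 + 13 = 109 ≡ 109 (mod 115).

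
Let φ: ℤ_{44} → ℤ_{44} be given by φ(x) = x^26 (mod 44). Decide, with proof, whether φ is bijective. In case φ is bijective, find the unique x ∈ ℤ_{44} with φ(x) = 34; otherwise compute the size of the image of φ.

12

φ(10): Repeated squaring mod 44: 10^1 ≡ 10, 10^2 ≡ 10² = 100 ≡ 12, 10^4 ≡ 12² = 144 ≡ 12, 10^8 ≡ 12² = 144 ≡ 12, 10^16 ≡ 12² = 144 ≡ 12. Since 26 = 16 + 8 + 2, 10^26 ≡ 12·12·12: 12·12 = 144 ≡ 12, then 12·12 = 144 ≡ 12. So 10^26 ≡ 12 (mod 44).
φ(12): Repeated squaring mod 44: 12^1 ≡ 12, 12^2 ≡ 12² = 144 ≡ 12, 12^4 ≡ 12² = 144 ≡ 12, 12^8 ≡ 12² = 144 ≡ 12, 12^16 ≡ 12² = 144 ≡ 12. Since 26 = 16 + 8 + 2, 12^26 ≡ 12·12·12: 12·12 = 144 ≡ 12, then 12·12 = 144 ≡ 12. So 12^26 ≡ 12 (mod 44).
So φ(10) = φ(12) = 12 while 10 ≠ 12, so φ is not injective, hence not bijective.
Since φ is not bijective, we determine |image(φ)|. Computing x^26 mod 44 for each x (by repeated squaring, reducing mod 44 at every step), the values φ(0), φ(1), …, φ(43) are: 0, 1, 20, 25, 4, 5, 16, 37, 36, 9, 12, 33, 12, 9, 36, 37, 16, 5, 4, 25, 20, 1, 0, 1, 20, 25, 4, 5, 16, 37, 36, 9, 12, 33, 12, 9, 36, 37, 16, 5, 4, 25, 20, 1.
The distinct values are {0, 1, 4, 5, 9, 12, 16, 20, 25, 33, 36, 37}; there are 12 of them.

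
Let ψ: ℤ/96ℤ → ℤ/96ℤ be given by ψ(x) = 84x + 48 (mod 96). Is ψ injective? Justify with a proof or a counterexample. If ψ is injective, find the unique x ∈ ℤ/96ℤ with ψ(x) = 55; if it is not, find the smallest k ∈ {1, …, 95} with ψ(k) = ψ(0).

We have gcd(84, 96) = 12 > 1. Taking x_1 = 0 and x_2 = 8: ψ(0) = 48 and ψ(8) = 84·8 + 48 = 720 ≡ 48 (mod 96).
So ψ(0) = ψ(8) while 0 ≠ 8, hence ψ is not injective.
Since ψ is not injective, we find the least positive k with ψ(k) = ψ(0): this means 84k ≡ 0 (mod 96), i.e. 96 ∣ 84k. Since gcd(84, 96) = 12, dividing through by 12 this holds exactly when 8 ∣ 7k, and as gcd(7, 8) = 1, exactly when 8 ∣ k.
The smallest positive such k is 8.

8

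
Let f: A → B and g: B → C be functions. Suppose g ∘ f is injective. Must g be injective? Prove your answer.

No. Take A = {0}, B = {0, 1, 2}, C = {0, 1, 2}, f(a) = a for each a ∈ A, and g(b) = 1 if b ∈ {1, 2} else g(b) = b.
Then g ∘ f = f is injective (A ⊂ B and f is the inclusion), but g(1) = g(2) = 1 with 1 ≠ 2, so g is not injective.

not injective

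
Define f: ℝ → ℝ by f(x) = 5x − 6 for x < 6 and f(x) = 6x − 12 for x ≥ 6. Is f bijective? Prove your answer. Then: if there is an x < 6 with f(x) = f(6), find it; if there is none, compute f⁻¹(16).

Both pieces are strictly increasing (slopes 5 and 6), so each is injective on its own interval.
The left piece maps (−∞, 6) onto (−∞, 24); the right piece maps [6, ∞) onto [24, ∞).
Since 24 = 24, the images partition ℝ: f is injective and surjective, hence bijective.
Because the two images are disjoint, no x < 6 has f(x) = f(6), so we compute f⁻¹(16): 16 lies in (−∞, 24), so solve 5x − 6 = 16: x = (16 + 6)/5 = 22/5.

22/5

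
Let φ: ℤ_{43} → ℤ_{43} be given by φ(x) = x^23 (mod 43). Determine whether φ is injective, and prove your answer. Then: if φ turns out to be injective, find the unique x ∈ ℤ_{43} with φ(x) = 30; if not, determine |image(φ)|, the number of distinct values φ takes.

20

Since 43 is prime, the nonzero elements of ℤ_{43} form a cyclic group of order 42.
As gcd(23, 42) = 1, raising to the 23rd power is a bijection on this group: if s^23 ≡ t^23 then (st^{−1})^23 = 1, and the only element of order dividing gcd(23, 42) = 1 is 1, so s = t.
With φ(0) = 0 this makes φ injective on all of ℤ_{43}, hence bijective (finite equal-size domain and codomain). In particular φ is injective.
Since φ is injective, we find the preimage of 30. The inverse of x ↦ x^23 on (ℤ_{43})^× is x ↦ x^11, because 23·11 = 253 = 6·42 + 1 ≡ 1 (mod 42) and x^{42} = 1 for x ≠ 0 (Fermat). So φ⁻¹(30) = 30^11 mod 43.
Repeated squaring mod 43: 30^1 ≡ 30, 30^2 ≡ 30² = 900 ≡ 40, 30^4 ≡ 40² = 1600 ≡ 9, 30^8 ≡ 9² = 81 ≡ 38. Since 11 = 8 + 2 + 1, 30^11 ≡ 38·40·30: 38·40 = 1520 ≡ 15, then 15·30 = 450 ≡ 20. So 30^11 ≡ 20 (mod 43).
Hence φ⁻¹(30) = 20.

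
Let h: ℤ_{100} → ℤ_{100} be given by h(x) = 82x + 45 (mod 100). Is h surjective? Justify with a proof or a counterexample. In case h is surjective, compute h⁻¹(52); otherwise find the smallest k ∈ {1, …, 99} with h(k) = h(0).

Recall: h is surjective if every y in the codomain equals h(x) for some x in the domain.
Since gcd(82, 100) = 2, we have 82x ≡ 0 (mod 2) for all x, so h(x) ≡ 1 (mod 2).
But 0 ≢ 1 (mod 2), so 0 ∈ ℤ_{100} has no preimage. Hence h is not surjective.
Since h is not surjective, we find the least positive k with h(k) = h(0): this means 82k ≡ 0 (mod 100), i.e. 100 ∣ 82k. Since gcd(82, 100) = 2, dividing through by 2 this holds exactly when 50 ∣ 41k, and as gcd(41, 50) = 1, exactly when 50 ∣ k.
The smallest positive such k is 50.

50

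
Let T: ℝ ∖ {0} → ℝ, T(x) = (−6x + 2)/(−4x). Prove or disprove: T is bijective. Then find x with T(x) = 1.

1

If T(x) = 3/2, cross-multiplying gives −4(−6x + 2) = −6(−4x), which simplifies to −8 = 0 — false.  So 3/2 has no preimage and T is not surjective.
Hence T is not bijective.
Solving T(x) = 1: cross-multiplying gives −6x + 2 = 1(−4x), which rearranges to −2x = −2, so x = 1.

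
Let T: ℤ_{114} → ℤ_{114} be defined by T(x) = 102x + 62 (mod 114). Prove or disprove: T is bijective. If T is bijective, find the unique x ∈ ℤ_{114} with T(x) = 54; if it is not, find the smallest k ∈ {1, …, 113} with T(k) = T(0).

We have gcd(102, 114) = 6 > 1. Taking u = 0 and v = 19: T(0) = 62 and T(19) = 102·19 + 62 = 2000 ≡ 62 (mod 114).
So T(0) = T(19) while 0 ≠ 19, thus T is not injective, hence not bijective.
Since T is not bijective, we find the least positive k with T(k) = T(0): this means 102k ≡ 0 (mod 114), i.e. 114 ∣ 102k. Since gcd(102, 114) = 6, dividing through by 6 this holds exactly when 19 ∣ 17k, and as gcd(17, 19) = 1, exactly when 19 ∣ k.
The smallest positive such k is 19.

19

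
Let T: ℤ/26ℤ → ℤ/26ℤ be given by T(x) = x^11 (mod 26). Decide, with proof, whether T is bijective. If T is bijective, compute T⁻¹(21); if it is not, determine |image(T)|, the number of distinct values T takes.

5

Computing x^11 mod 26 for each x (by repeated squaring, reducing mod 26 at every step), the values T(0), T(1), …, T(25) are: 0, 1, 20, 9, 10, 21, 24, 15, 18, 3, 4, 19, 12, 13, 14, 7, 22, 23, 8, 11, 2, 5, 16, 17, 6, 25.
Every element of ℤ/26ℤ appears exactly once in this list, so T is a bijection, and in particular bijective.
Since T is bijective, we read off the preimage of 21 from the same table: T(5) = 21, so T⁻¹(21) = 5.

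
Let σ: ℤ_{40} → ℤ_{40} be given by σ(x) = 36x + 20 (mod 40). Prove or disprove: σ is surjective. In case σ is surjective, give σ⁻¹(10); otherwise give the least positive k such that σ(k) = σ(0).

10

Since gcd(36, 40) = 4, we have 36x ≡ 0 (mod 4) for all x, so σ(x) ≡ 0 (mod 4).
But 1 ≢ 0 (mod 4), so 1 ∈ ℤ_{40} has no preimage. Therefore σ is not surjective.
Since σ is not surjective, we find the least positive k with σ(k) = σ(0): this means 36k ≡ 0 (mod 40), i.e. 40 ∣ 36k. Since gcd(36, 40) = 4, dividing through by 4 this holds exactly when 10 ∣ 9k, and as gcd(9, 10) = 1, exactly when 10 ∣ k.
The smallest positive such k is 10.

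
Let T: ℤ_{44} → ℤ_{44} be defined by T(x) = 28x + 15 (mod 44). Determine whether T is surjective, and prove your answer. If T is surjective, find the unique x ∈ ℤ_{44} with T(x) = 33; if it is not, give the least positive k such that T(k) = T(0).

Since gcd(28, 44) = 4, we have 28x ≡ 0 (mod 4) for all x, so T(x) ≡ 3 (mod 4).
But 0 ≢ 3 (mod 4), so 0 ∈ ℤ_{44} has no preimage. Thus T is not surjective.
Since T is not surjective, we find the least positive k with T(k) = T(0): this means 28k ≡ 0 (mod 44), i.e. 44 ∣ 28k. Since gcd(28, 44) = 4, dividing through by 4 this holds exactly when 11 ∣ 7k, and as gcd(7, 11) = 1, exactly when 11 ∣ k.
The smallest positive such k is 11.

11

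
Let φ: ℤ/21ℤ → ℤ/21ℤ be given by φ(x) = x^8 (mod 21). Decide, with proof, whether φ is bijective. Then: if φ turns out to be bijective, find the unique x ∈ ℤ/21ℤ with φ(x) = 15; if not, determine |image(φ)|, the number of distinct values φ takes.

φ(2): Repeated squaring mod 21: 2^1 ≡ 2, 2^2 ≡ 2² = 4, 2^4 ≡ 4² = 16, 2^8 ≡ 16² = 256 ≡ 4. So 2^8 ≡ 4 (mod 21).
φ(5): Repeated squaring mod 21: 5^1 ≡ 5, 5^2 ≡ 5² = 25 ≡ 4, 5^4 ≡ 4² = 16, 5^8 ≡ 16² = 256 ≡ 4. So 5^8 ≡ 4 (mod 21).
So φ(2) = φ(5) = 4 while 2 ≠ 5, so φ is not injective, hence not bijective.
Since φ is not bijective, we determine |image(φ)|. Computing x^8 mod 21 for each x (by repeated squaring, reducing mod 21 at every step), the values φ(0), φ(1), …, φ(20) are: 0, 1, 4, 9, 16, 4, 15, 7, 1, 18, 16, 16, 18, 1, 7, 15, 4, 16, 9, 4, 1.
The distinct values are {0, 1, 4, 7, 9, 15, 16, 18}; there are 8 of them.

8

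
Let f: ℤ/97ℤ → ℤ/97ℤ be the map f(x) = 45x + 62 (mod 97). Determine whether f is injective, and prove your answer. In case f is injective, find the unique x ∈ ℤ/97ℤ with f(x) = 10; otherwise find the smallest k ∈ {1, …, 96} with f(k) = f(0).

Suppose f(x_1) = f(x_2) in ℤ/97ℤ. Then 45x_1 + 62 ≡ 45x_2 + 62 (mod 97), hence 45(x_1 − x_2) ≡ 0 (mod 97).
Since gcd(45, 97) = 1, 45 is invertible modulo 97, thus x_1 − x_2 ≡ 0 (mod 97), i.e. x_1 = x_2.
Thus f is injective.
We now compute 45⁻¹ mod 97 explicitly. Euclid's algorithm: 97 = 2·45 + 7, 45 = 6·7 + 3, 7 = 2·3 + 1; back-substituting gives 1 = 69·45 − 32·97, so 45⁻¹ ≡ 69 (mod 97).
Since f is injective, we find f⁻¹(10): we need 45x ≡ 10 − 62 ≡ 45 (mod 97). Using 45⁻¹ = 69: x ≡ 69·45 = 3105 = 32·97 + 1, so x = 1.
Check: f(1) = 45·1 + 62 = 107 = 1·97 + 10 ≡ 10 (mod 97).

1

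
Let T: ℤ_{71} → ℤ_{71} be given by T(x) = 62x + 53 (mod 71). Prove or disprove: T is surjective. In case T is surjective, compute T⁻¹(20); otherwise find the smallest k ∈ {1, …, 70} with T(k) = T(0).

Since gcd(62, 71) = 1, 62 is invertible modulo 71. Euclid's algorithm: 71 = 1·62 + 9, 62 = 6·9 + 8, 9 = 1·8 + 1; back-substituting gives 1 = 63·62 − 55·71, so 62⁻¹ ≡ 63 (mod 71).
For any y ∈ ℤ_{71}, x = 63(y − 53) mod 71 satisfies T(x) = 62·63(y − 53) + 53 ≡ y (since 62·63 ≡ 1 mod 71). So every y has a preimage.
Hence T is surjective.
Since T is surjective, we find T⁻¹(20): we need 62x ≡ 20 − 53 ≡ 38 (mod 71). Using 62⁻¹ = 63: x ≡ 63·38 = 2394 = 33·71 + 51, so x = 51.
Check: T(51) = 62·51 + 53 = 3215 = 45·71 + 20 ≡ 20 (mod 71).

51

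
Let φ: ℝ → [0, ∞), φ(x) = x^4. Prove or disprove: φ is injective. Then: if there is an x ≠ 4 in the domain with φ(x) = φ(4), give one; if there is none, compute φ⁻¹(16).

-4

φ(4) = 256 = (−4)^4 = φ(−4) (since 4 is even), with 4 ≠ −4. So φ is not injective.
For the follow-up, such an x exists: taking x = −4 ∈ ℝ gives φ(−4) = 256 = φ(4) with −4 ≠ 4.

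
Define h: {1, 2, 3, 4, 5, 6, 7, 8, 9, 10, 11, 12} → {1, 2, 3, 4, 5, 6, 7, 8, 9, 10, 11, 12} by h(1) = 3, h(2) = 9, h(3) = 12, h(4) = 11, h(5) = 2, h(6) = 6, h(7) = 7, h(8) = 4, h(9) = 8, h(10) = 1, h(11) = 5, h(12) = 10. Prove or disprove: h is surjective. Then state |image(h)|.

Every element of the codomain has a preimage: 1 = h(10), 2 = h(5), 3 = h(1), 4 = h(8), 5 = h(11), 6 = h(6), 7 = h(7), 8 = h(9), 9 = h(2), 10 = h(12), 11 = h(4), 12 = h(3).
So h is surjective.
The image of h is {1, 2, 3, 4, 5, 6, 7, 8, 9, 10, 11, 12}, which has 12 elements.

12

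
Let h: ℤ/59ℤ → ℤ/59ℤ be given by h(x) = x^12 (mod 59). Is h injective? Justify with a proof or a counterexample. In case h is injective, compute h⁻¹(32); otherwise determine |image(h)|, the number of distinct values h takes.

h(29): Repeated squaring mod 59: 29^1 ≡ 29, 29^2 ≡ 29² = 841 ≡ 15, 29^4 ≡ 15² = 225 ≡ 48, 29^8 ≡ 48² = 2304 ≡ 3. Since 12 = 8 + 4, 29^12 ≡ 3·48: 3·48 = 144 ≡ 26. So 29^12 ≡ 26 (mod 59).
h(30): Repeated squaring mod 59: 30^1 ≡ 30, 30^2 ≡ 30² = 900 ≡ 15, 30^4 ≡ 15² = 225 ≡ 48, 30^8 ≡ 48² = 2304 ≡ 3. Since 12 = 8 + 4, 30^12 ≡ 3·48: 3·48 = 144 ≡ 26. So 30^12 ≡ 26 (mod 59).
So h(29) = h(30) = 26 while 29 ≠ 30, so h is not injective.
Since h is not injective, we determine |image(h)|. Computing x^12 mod 59 for each x (by repeated squaring, reducing mod 59 at every step), the values h(0), h(1), …, h(58) are: 0, 1, 25, 28, 35, 41, 51, 9, 49, 17, 22, 21, 36, 7, 48, 27, 45, 46, 12, 3, 19, 16, 53, 5, 15, 29, 57, 4, 20, 26, 26, 20, 4, 57, 29, 15, 5, 53, 16, 19, 3, 12, 46, 45, 27, 48, 7, 36, 21, 22, 17, 49, 9, 51, 41, 35, 28, 25, 1.
The distinct values are {0, 1, 3, 4, 5, 7, 9, 12, 15, 16, 17, 19, 20, 21, 22, 25, 26, 27, 28, 29, 35, 36, 41, 45, 46, 48, 49, 51, 53, 57}; there are 30 of them.

30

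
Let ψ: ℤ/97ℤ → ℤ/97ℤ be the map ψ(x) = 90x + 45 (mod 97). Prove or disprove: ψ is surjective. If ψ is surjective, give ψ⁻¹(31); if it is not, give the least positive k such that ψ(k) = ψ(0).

Since gcd(90, 97) = 1, 90 is invertible modulo 97. Euclid's algorithm: 97 = 1·90 + 7, 90 = 12·7 + 6, 7 = 1·6 + 1; back-substituting gives 1 = 83·90 − 77·97, so 90⁻¹ ≡ 83 (mod 97).
For any y ∈ ℤ/97ℤ, x = 83(y − 45) mod 97 satisfies ψ(x) = 90·83(y − 45) + 45 ≡ y (since 90·83 ≡ 1 mod 97). So every y has a preimage.
Thus ψ is surjective.
Since ψ is surjective, we compute ψ⁻¹(31): solve 90x + 45 ≡ 31 (mod 97), i.e. 90x ≡ 83 (mod 97).
Multiplying by 90⁻¹ = 83 gives x ≡ 83·83 = 6889 = 71·97 + 2 ≡ 2 (mod 97).
Check: ψ(2) = 90·2 + 45 = 225 = 2·97 + 31 ≡ 31 (mod 97).

2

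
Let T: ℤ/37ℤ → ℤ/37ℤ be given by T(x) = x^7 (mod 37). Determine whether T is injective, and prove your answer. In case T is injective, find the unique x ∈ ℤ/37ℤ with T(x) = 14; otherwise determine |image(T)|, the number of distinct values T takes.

Since 37 is prime, the nonzero elements of ℤ/37ℤ form a cyclic group of order 36.
As gcd(7, 36) = 1, raising to the 7th power is a bijection on this group: if a^7 ≡ b^7 then (ab^{−1})^7 = 1, and the only element of order dividing gcd(7, 36) = 1 is 1, so a = b.
With T(0) = 0 this makes T injective on all of ℤ/37ℤ, hence bijective (finite equal-size domain and codomain). In particular T is injective.
Since T is injective, we find the preimage of 14. The inverse of x ↦ x^7 on (ℤ/37ℤ)^× is x ↦ x^31, because 7·31 = 217 = 6·36 + 1 ≡ 1 (mod 36) and x^{36} = 1 for x ≠ 0 (Fermat). So T⁻¹(14) = 14^31 mod 37.
Repeated squaring mod 37: 14^1 ≡ 14, 14^2 ≡ 14² = 196 ≡ 11, 14^4 ≡ 11² = 121 ≡ 10, 14^8 ≡ 10² = 100 ≡ 26, 14^16 ≡ 26² = 676 ≡ 10. Since 31 = 16 + 8 + 4 + 2 + 1, 14^31 ≡ 10·26·10·11·14: 10·26 = 260 ≡ 1, then 1·10 = 10, then 10·11 = 110 ≡ 36, then 36·14 = 504 ≡ 23. So 14^31 ≡ 23 (mod 37).
Hence T⁻¹(14) = 23.

23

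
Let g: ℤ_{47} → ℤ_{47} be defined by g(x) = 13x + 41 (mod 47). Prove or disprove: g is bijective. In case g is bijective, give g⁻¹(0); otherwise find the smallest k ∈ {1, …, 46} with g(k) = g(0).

By definition, g is injective if g(x_1) = g(x_2) implies x_1 = x_2.
If g(x_1) = g(x_2), then 13x_1 ≡ 13x_2 (mod 47). Because gcd(13, 47) = 1, we may cancel 13 to get x_1 ≡ x_2 (mod 47).
We now compute 13⁻¹ mod 47 explicitly. Euclid's algorithm: 47 = 3·13 + 8, 13 = 1·8 + 5, 8 = 1·5 + 3, 5 = 1·3 + 2, 3 = 1·2 + 1; back-substituting gives 1 = 29·13 − 8·47, so 13⁻¹ ≡ 29 (mod 47).
Then y ↦ 29(y − 41) is a two-sided inverse to g, so every y ∈ ℤ_{47} has a preimage.
Thus g is bijective.
Since g is bijective, we find g⁻¹(0): we need 13x ≡ 0 − 41 ≡ 6 (mod 47). Using 13⁻¹ = 29: x ≡ 29·6 = 174 = 3·47 + 33, so x = 33.
Check: g(33) = 13·33 + 41 = 470 = 10·47 + 0 ≡ 0 (mod 47).

33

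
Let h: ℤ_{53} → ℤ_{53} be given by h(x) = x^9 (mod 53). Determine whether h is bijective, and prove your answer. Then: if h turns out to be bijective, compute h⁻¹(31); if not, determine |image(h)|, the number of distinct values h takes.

48

Since 53 is prime, the nonzero elements of ℤ_{53} form a cyclic group of order 52.
As gcd(9, 52) = 1, raising to the 9th power is a bijection on this group: if a^9 ≡ b^9 then (ab^{−1})^9 = 1, and the only element of order dividing gcd(9, 52) = 1 is 1, so a = b.
With h(0) = 0 this makes h injective on all of ℤ_{53}, hence bijective (finite equal-size domain and codomain). In particular h is bijective.
Since h is bijective, we find the preimage of 31. The inverse of x ↦ x^9 on (ℤ_{53})^× is x ↦ x^29, because 9·29 = 261 = 5·52 + 1 ≡ 1 (mod 52) and x^{52} = 1 for x ≠ 0 (Fermat). So h⁻¹(31) = 31^29 mod 53.
Repeated squaring mod 53: 31^1 ≡ 31, 31^2 ≡ 31² = 961 ≡ 7, 31^4 ≡ 7² = 49, 31^8 ≡ 49² = 2401 ≡ 16, 31^16 ≡ 16² = 256 ≡ 44. Since 29 = 16 + 8 + 4 + 1, 31^29 ≡ 44·16·49·31: 44·16 = 704 ≡ 15, then 15·49 = 735 ≡ 46, then 46·31 = 1426 ≡ 48. So 31^29 ≡ 48 (mod 53).
Hence h⁻¹(31) = 48.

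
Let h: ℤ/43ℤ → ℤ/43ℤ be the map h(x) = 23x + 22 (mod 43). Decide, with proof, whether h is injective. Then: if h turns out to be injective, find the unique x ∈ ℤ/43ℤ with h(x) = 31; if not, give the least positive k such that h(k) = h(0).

6

If h(u) = h(v), then 23u ≡ 23v (mod 43). Because gcd(23, 43) = 1, we may cancel 23 to get u ≡ v (mod 43).
So h is injective.
We now compute 23⁻¹ mod 43 explicitly. Euclid's algorithm: 43 = 1·23 + 20, 23 = 1·20 + 3, 20 = 6·3 + 2, 3 = 1·2 + 1; back-substituting gives 1 = 15·23 − 8·43, so 23⁻¹ ≡ 15 (mod 43).
Since h is injective, we find h⁻¹(31): we need 23x ≡ 31 − 22 ≡ 9 (mod 43). Using 23⁻¹ = 15: x ≡ 15·9 = 135 = 3·43 + 6, so x = 6.
Check: h(6) = 23·6 + 22 = 160 = 3·43 + 31 ≡ 31 (mod 43).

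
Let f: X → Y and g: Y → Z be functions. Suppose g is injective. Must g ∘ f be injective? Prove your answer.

not injective

No. Take X = {1, 2}, Y = Z = {1, 2, 3, 4, 5}, f(1) = f(2) = 1, and g = identity (injective).
Then (g ∘ f)(1) = (g ∘ f)(2) = 1 with 1 ≠ 2, so g ∘ f is not injective.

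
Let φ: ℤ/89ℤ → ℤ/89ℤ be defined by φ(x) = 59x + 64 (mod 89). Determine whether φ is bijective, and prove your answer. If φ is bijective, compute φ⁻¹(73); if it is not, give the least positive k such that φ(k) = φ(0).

Suppose φ(u) = φ(v) in ℤ/89ℤ. Then 59u + 64 ≡ 59v + 64 (mod 89), therefore 59(u − v) ≡ 0 (mod 89).
Since gcd(59, 89) = 1, 59 is invertible modulo 89, so u − v ≡ 0 (mod 89), i.e. u = v.
We now compute 59⁻¹ mod 89 explicitly. Euclid's algorithm: 89 = 1·59 + 30, 59 = 1·30 + 29, 30 = 1·29 + 1; back-substituting gives 1 = 86·59 − 57·89, so 59⁻¹ ≡ 86 (mod 89).
Then y ↦ 86(y − 64) is a two-sided inverse to φ, so every y ∈ ℤ/89ℤ has a preimage.
Thus φ is bijective.
Since φ is bijective, we compute φ⁻¹(73): solve 59x + 64 ≡ 73 (mod 89), i.e. 59x ≡ 9 (mod 89).
Multiplying by 59⁻¹ = 86 gives x ≡ 86·9 = 774 = 8·89 + 62 ≡ 62 (mod 89).
Check: φ(62) = 59·62 + 64 = 3722 = 41·89 + 73 ≡ 73 (mod 89).

62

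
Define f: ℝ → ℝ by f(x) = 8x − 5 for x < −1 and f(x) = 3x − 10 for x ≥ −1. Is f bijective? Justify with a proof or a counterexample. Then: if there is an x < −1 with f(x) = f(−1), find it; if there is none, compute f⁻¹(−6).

Both pieces are strictly increasing (slopes 8 and 3), so each is injective on its own interval.
The left piece maps (−∞, −1) onto (−∞, −13); the right piece maps [−1, ∞) onto [−13, ∞).
Since −13 = −13, the images partition ℝ: f is injective and surjective, hence bijective.
Because the two images are disjoint, no x < −1 has f(x) = f(−1), so we compute f⁻¹(−6): −6 lies in [−13, ∞), so solve 3x − 10 = −6: x = (−6 + 10)/3 = 4/3.

4/3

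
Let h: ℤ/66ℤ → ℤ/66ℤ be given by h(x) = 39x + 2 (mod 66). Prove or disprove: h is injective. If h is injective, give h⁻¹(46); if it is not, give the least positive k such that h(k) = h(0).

22

We have gcd(39, 66) = 3 > 1. Taking x_1 = 0 and x_2 = 22: h(0) = 2 and h(22) = 39·22 + 2 = 860 ≡ 2 (mod 66).
So h(0) = h(22) while 0 ≠ 22, thus h is not injective.
Since h is not injective, we find the least positive k with h(k) = h(0): this means 39k ≡ 0 (mod 66), i.e. 66 ∣ 39k. Since gcd(39, 66) = 3, dividing through by 3 this holds exactly when 22 ∣ 13k, and as gcd(13, 22) = 1, exactly when 22 ∣ k.
The smallest positive such k is 22.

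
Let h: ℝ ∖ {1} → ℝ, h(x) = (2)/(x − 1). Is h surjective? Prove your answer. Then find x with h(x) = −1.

If h(x) = 0, cross-multiplying gives 1(2) = 0(x − 1), which simplifies to 2 = 0 — false.  So 0 has no preimage and h is not surjective.
Solving h(x) = −1: cross-multiplying gives 2 = −1(x − 1), which rearranges to 1x = −1, so x = −1.

-1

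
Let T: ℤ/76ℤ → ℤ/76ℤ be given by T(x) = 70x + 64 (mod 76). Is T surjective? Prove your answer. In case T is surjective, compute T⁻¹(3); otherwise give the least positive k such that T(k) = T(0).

38

Recall: surjectivity means every element of the codomain has a preimage under T.
Since gcd(70, 76) = 2, we have 70x ≡ 0 (mod 2) for all x, so T(x) ≡ 0 (mod 2).
But 1 ≢ 0 (mod 2), so 1 ∈ ℤ/76ℤ has no preimage. So T is not surjective.
Since T is not surjective, we find the least positive k with T(k) = T(0): this means 70k ≡ 0 (mod 76), i.e. 76 ∣ 70k. Since gcd(70, 76) = 2, dividing through by 2 this holds exactly when 38 ∣ 35k, and as gcd(35, 38) = 1, exactly when 38 ∣ k.
The smallest positive such k is 38.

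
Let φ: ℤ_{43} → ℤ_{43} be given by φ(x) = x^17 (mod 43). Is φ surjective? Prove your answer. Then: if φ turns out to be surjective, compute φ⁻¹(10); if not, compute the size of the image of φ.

25

Since 43 is prime, the nonzero elements of ℤ_{43} form a cyclic group of order 42.
As gcd(17, 42) = 1, raising to the 17th power is a bijection on this group: if u^17 ≡ v^17 then (uv^{−1})^17 = 1, and the only element of order dividing gcd(17, 42) = 1 is 1, so u = v.
With φ(0) = 0 this makes φ injective on all of ℤ_{43}, hence bijective (finite equal-size domain and codomain). In particular φ is surjective.
Since φ is surjective, we find the preimage of 10. The inverse of x ↦ x^17 on (ℤ_{43})^× is x ↦ x^5, because 17·5 = 85 = 2·42 + 1 ≡ 1 (mod 42) and x^{42} = 1 for x ≠ 0 (Fermat). So φ⁻¹(10) = 10^5 mod 43.
Repeated squaring mod 43: 10^1 ≡ 10, 10^2 ≡ 10² = 100 ≡ 14, 10^4 ≡ 14² = 196 ≡ 24. Since 5 = 4 + 1, 10^5 ≡ 24·10: 24·10 = 240 ≡ 25. So 10^5 ≡ 25 (mod 43).
Hence φ⁻¹(10) = 25.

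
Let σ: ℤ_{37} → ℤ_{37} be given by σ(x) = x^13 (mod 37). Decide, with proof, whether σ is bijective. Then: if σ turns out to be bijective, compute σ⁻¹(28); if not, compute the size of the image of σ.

Since 37 is prime, the nonzero elements of ℤ_{37} form a cyclic group of order 36.
As gcd(13, 36) = 1, raising to the 13th power is a bijection on this group: if s^13 ≡ t^13 then (st^{−1})^13 = 1, and the only element of order dividing gcd(13, 36) = 1 is 1, so s = t.
With σ(0) = 0 this makes σ injective on all of ℤ_{37}, hence bijective (finite equal-size domain and codomain). In particular σ is bijective.
Since σ is bijective, we find the preimage of 28. The inverse of x ↦ x^13 on (ℤ_{37})^× is x ↦ x^25, because 13·25 = 325 = 9·36 + 1 ≡ 1 (mod 36) and x^{36} = 1 for x ≠ 0 (Fermat). So σ⁻¹(28) = 28^25 mod 37.
Repeated squaring mod 37: 28^1 ≡ 28, 28^2 ≡ 28² = 784 ≡ 7, 28^4 ≡ 7² = 49 ≡ 12, 28^8 ≡ 12² = 144 ≡ 33, 28^16 ≡ 33² = 1089 ≡ 16. Since 25 = 16 + 8 + 1, 28^25 ≡ 16·33·28: 16·33 = 528 ≡ 10, then 10·28 = 280 ≡ 21. So 28^25 ≡ 21 (mod 37).
Hence σ⁻¹(28) = 21.

21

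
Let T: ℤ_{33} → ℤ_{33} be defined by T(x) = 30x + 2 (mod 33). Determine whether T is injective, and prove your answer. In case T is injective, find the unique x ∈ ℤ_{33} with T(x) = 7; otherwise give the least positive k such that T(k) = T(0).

We have gcd(30, 33) = 3 > 1. Taking s = 0 and t = 11: T(0) = 2 and T(11) = 30·11 + 2 = 332 ≡ 2 (mod 33).
So T(0) = T(11) while 0 ≠ 11, thus T is not injective.
Since T is not injective, we find the least positive k with T(k) = T(0): this means 30k ≡ 0 (mod 33), i.e. 33 ∣ 30k. Since gcd(30, 33) = 3, dividing through by 3 this holds exactly when 11 ∣ 10k, and as gcd(10, 11) = 1, exactly when 11 ∣ k.
The smallest positive such k is 11.

11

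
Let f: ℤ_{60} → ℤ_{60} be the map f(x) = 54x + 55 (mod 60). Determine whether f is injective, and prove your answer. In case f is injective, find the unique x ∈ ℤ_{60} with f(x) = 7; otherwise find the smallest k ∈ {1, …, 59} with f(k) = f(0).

10

We have gcd(54, 60) = 6 > 1. Taking u = 0 and v = 10: f(0) = 55 and f(10) = 54·10 + 55 = 595 ≡ 55 (mod 60).
So f(0) = f(10) while 0 ≠ 10, so f is not injective.
Since f is not injective, we find the least positive k with f(k) = f(0): this means 54k ≡ 0 (mod 60), i.e. 60 ∣ 54k. Since gcd(54, 60) = 6, dividing through by 6 this holds exactly when 10 ∣ 9k, and as gcd(9, 10) = 1, exactly when 10 ∣ k.
The smallest positive such k is 10.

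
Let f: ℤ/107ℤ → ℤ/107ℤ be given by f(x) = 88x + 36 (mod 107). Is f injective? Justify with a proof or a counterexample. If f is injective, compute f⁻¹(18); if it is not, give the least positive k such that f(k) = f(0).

46

If f(u) = f(v), then 88u ≡ 88v (mod 107). Because gcd(88, 107) = 1, we may cancel 88 to get u ≡ v (mod 107).
Thus f is injective.
We now compute 88⁻¹ mod 107 explicitly. Euclid's algorithm: 107 = 1·88 + 19, 88 = 4·19 + 12, 19 = 1·12 + 7, 12 = 1·7 + 5, 7 = 1·5 + 2, 5 = 2·2 + 1; back-substituting gives 1 = 45·88 − 37·107, so 88⁻¹ ≡ 45 (mod 107).
Since f is injective, we compute f⁻¹(18): solve 88x + 36 ≡ 18 (mod 107), i.e. 88x ≡ 89 (mod 107).
Multiplying by 88⁻¹ = 45 gives x ≡ 45·89 = 4005 = 37·107 + 46 ≡ 46 (mod 107).
Check: f(46) = 88·46 + 36 = 4084 = 38·107 + 18 ≡ 18 (mod 107).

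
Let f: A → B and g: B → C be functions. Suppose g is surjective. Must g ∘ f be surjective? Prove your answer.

not surjective

No. Take A = {1}, B = C = {1, 2, 3, 4, 5}, f(1) = 1, and g = identity (surjective).
Then (g ∘ f)(1) = 1, and 5 ∈ C has no preimage under g ∘ f, so g ∘ f is not surjective.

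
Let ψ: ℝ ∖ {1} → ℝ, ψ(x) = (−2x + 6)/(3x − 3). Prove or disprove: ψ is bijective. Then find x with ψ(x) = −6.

If ψ(x) = −2/3, cross-multiplying gives 3(−2x + 6) = −2(3x − 3), which simplifies to 18 = 6 — false.  So −2/3 has no preimage and ψ is not surjective.
So ψ is not bijective.
Solving ψ(x) = −6: cross-multiplying gives −2x + 6 = −6(3x − 3), which rearranges to 16x = 12, so x = 3/4.

3/4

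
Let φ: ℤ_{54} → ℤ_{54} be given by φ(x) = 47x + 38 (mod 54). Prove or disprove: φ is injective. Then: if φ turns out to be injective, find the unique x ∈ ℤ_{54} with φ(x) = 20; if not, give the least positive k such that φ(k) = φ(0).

Suppose φ(a) = φ(b) in ℤ_{54}. Then 47a + 38 ≡ 47b + 38 (mod 54), hence 47(a − b) ≡ 0 (mod 54).
Since gcd(47, 54) = 1, 47 is invertible modulo 54, hence a − b ≡ 0 (mod 54), i.e. a = b.
Thus φ is injective.
We now compute 47⁻¹ mod 54 explicitly. Euclid's algorithm: 54 = 1·47 + 7, 47 = 6·7 + 5, 7 = 1·5 + 2, 5 = 2·2 + 1; back-substituting gives 1 = 23·47 − 20·54, so 47⁻¹ ≡ 23 (mod 54).
Since φ is injective, we find φ⁻¹(20): we need 47x ≡ 20 − 38 ≡ 36 (mod 54). Using 47⁻¹ = 23: x ≡ 23·36 = 828 = 15·54 + 18, so x = 18.
Check: φ(18) = 47·18 + 38 = 884 = 16·54 + 20 ≡ 20 (mod 54).

18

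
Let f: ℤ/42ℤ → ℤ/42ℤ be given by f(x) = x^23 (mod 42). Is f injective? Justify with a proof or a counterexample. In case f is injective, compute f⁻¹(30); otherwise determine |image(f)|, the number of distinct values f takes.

Computing x^23 mod 42 for each x (by repeated squaring, reducing mod 42 at every step), the values f(0), f(1), …, f(41) are: 0, 1, 32, 33, 16, 17, 6, 7, 8, 39, 40, 23, 24, 13, 14, 15, 4, 5, 30, 31, 20, 21, 22, 11, 12, 37, 38, 27, 28, 29, 18, 19, 2, 3, 34, 35, 36, 25, 26, 9, 10, 41.
Every element of ℤ/42ℤ appears exactly once in this list, so f is a bijection, and in particular injective.
Since f is injective, we read off the preimage of 30 from the same table: f(18) = 30, so f⁻¹(30) = 18.

18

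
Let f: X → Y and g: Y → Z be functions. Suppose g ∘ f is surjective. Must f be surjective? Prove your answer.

No. Take X = {1, 2}, Y = {1, 2, 3, 4, 5}, Z = {1}, f(a) = 1 for every a ∈ X, and g(b) = 1 for every b ∈ Y.
Then g ∘ f is surjective onto {1}, but 5 ∈ Y has no preimage under f, so f is not surjective.

not surjective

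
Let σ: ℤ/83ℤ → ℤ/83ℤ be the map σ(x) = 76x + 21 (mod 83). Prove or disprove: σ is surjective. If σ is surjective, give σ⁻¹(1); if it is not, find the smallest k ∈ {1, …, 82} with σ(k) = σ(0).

74

Recall that σ is surjective if every y in the codomain equals σ(x) for some x in the domain.
Since gcd(76, 83) = 1, 76 is invertible modulo 83. Euclid's algorithm: 83 = 1·76 + 7, 76 = 10·7 + 6, 7 = 1·6 + 1; back-substituting gives 1 = 71·76 − 65·83, so 76⁻¹ ≡ 71 (mod 83).
For any y ∈ ℤ/83ℤ, x = 71(y − 21) mod 83 satisfies σ(x) = 76·71(y − 21) + 21 ≡ y (since 76·71 ≡ 1 mod 83). So every y has a preimage.
Thus σ is surjective.
Since σ is surjective, we compute σ⁻¹(1): solve 76x + 21 ≡ 1 (mod 83), i.e. 76x ≡ 63 (mod 83).
Multiplying by 76⁻¹ = 71 gives x ≡ 71·63 = 4473 = 53·83 + 74 ≡ 74 (mod 83).
Check: σ(74) = 76·74 + 21 = 5645 = 68·83 + 1 ≡ 1 (mod 83).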